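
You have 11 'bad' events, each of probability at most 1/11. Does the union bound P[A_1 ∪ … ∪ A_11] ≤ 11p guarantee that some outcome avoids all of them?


Union bound: P[∪_{i=1}^{11} A_i] ≤ Σ_i P[A_i] ≤ 11·p = 11·(1/11) = 1.
Numerically: 1 ≈ 1.0000.
Is 1 < 1? NO.
Since the bound 1 is ≥ 1, the union bound is uninformative here; it does NOT by itself certify existence.

11·p = 1 ≈ 1.0000; existence NOT certified by the union bound.


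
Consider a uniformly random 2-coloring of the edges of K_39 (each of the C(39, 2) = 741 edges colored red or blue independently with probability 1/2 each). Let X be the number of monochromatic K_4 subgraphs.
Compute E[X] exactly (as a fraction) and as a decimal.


Let X = Σ_S X_S over the C(39, 4) = 82251 subsets S of size 4, where X_S = 1 if the K_4 on S is monochromatic.
For a fixed S, the K_4 on S has C(4, 2) = 6 edges. P[all 6 edges red] = (1/2)^6, and likewise for blue, so P[monochromatic] = 2·(1/2)^6 = 2^{1 − 6} = 1/32.
By linearity: E[X] = C(39, 4) · 2^{1 − 6} = 82251 · 1/32 = 82251/32.
Numerically: E[X] ≈ 2570.34375.

E[X] = C(39,4)·2^(1−C(4,2)) = 82251/32 ≈ 2570.34375.


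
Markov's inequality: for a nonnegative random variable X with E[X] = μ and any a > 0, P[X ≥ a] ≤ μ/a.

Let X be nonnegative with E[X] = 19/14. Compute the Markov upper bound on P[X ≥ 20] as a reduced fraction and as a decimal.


μ = E[X] = 19/14, a = 20.
Markov: P[X ≥ 20] ≤ μ/a = (19/14)/20 = 19/280.
Numerically: ≈ 0.068.
(Since a = 20 > μ = 1.357, the bound 19/280 is < 1 and informative.)

P[X ≥ 20] ≤ 19/280 ≈ 0.068.


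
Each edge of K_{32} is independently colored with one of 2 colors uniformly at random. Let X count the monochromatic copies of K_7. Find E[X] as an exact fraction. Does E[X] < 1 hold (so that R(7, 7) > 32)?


E[X] = C(32, 7) · 2^{1 − 21} = 3365856 · 2^{−20} = 3365856/1048576.
As a reduced fraction: E[X] = 105183/32768 ≈ 3.2099.
Is E[X] < 1? NO.
Since E[X] ≥ 1, the first-moment bound is inconclusive at n = 32; it does NOT by itself certify R(7, 7) > 32.

E[X] = 105183/32768 ≈ 3.2099; E[X] ≥ 1; first-moment method inconclusive here.


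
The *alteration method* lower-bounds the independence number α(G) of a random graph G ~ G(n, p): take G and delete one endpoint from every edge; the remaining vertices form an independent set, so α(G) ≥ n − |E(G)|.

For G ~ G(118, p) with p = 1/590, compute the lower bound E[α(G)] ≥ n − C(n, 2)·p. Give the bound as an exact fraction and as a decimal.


E[|E(G)|] = C(118, 2)·p = 6903 · (1/590) = 117/10.
E[α(G)] ≥ n − E[|E(G)|] = 118 − 117/10 = 1063/10.
Numerically: ≈ 106.3000.
(This is only a lower bound; the true E[α(G)] may be larger.)

E[α(G)] ≥ 1063/10 ≈ 106.3000.


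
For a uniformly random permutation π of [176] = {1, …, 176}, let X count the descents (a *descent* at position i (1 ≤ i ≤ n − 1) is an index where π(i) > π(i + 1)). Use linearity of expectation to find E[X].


Write X = Σ X_I over i = 1, …, 175, with X_I the indicator of one descent.
There are 175 indicators.
For each fixed i, the pair (π(i), π(i+1)) is a uniformly random ordered pair of distinct values from {1, …, 176}; by symmetry P[π(i) > π(i+1)] = 1/2.
By linearity: E[X] = 175 · (1/2) = (176 − 1) · (1/2) = 175/2 ≈ 87.500000.

E[X] = 175/2 = 87.500000.


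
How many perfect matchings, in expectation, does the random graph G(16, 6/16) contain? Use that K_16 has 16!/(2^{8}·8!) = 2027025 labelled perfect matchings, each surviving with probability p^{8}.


K_16 has 16!/(2^{8}·8!) = 2027025 labelled perfect matchings.
For each such perfect matching H, let X_H = 1 if all 8 edges of H are present in G. Then P[X_H = 1] = p^{8} = (3/8)^{8} = 6561/16777216.
By linearity of expectation: E[X] = Σ_H E[X_H] = 2027025 · p^{8} = 2027025 · 6561/16777216 = 13299311025/16777216.
Numerically: E[X] ≈ 792.701.

E[X] = 2027025 · (3/8)^{8} = 13299311025/16777216 ≈ 792.701.


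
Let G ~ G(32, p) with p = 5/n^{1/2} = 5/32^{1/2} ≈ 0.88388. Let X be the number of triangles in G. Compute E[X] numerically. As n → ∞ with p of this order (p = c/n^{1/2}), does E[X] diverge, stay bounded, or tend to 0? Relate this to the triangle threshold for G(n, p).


Number of potential triangles: C(32, 3) = 4960.
Each occurs with probability p³ ≈ (0.88388)³ ≈ 6.9053397e-01.
By linearity: E[X] = C(32, 3)·p³ ≈ 4960 · 6.9053397e-01 ≈ 3425.04847.
Since α = 1/2 < 1, p = c/n^{1/2} ≫ 1/n is above the triangle threshold p ~ 1/n. Asymptotically E[X] ~ (c³/6)·n^{3(1−α)} = (5³/6)·n^{1.5} → ∞; triangles are abundant w.h.p.

E[X] ≈ 3425.04847; in regime p = Θ(1/n^{1/2}) E[X] diverges (above the triangle threshold p ~ 1/n).


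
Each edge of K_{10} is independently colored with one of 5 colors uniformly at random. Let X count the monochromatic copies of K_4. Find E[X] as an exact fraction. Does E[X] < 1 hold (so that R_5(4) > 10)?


E[X] = C(10, 4) · 5^{1 − 6} = 210 · 5^{−5} = 210/3125.
As a reduced fraction: E[X] = 42/625 ≈ 0.067.
Is E[X] < 1? YES.
Since E[X] < 1, there exists a 5-coloring of K_{10} with no monochromatic K_4; hence R_5(4) > 10.

E[X] = 42/625 ≈ 0.067; E[X] < 1, so R_5(4) > 10.


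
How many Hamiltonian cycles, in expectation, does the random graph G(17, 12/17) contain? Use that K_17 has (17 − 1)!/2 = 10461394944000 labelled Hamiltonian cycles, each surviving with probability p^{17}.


K_17 has (17 − 1)!/2 = 10461394944000 labelled Hamiltonian cycles.
For each such Hamiltonian cycle H, let X_H = 1 if all 17 edges of H are present in G. Then P[X_H = 1] = p^{17} = (12/17)^{17} = 2218611106740436992/827240261886336764177.
By linearity: E[X] = Σ_H E[X_H] = 10461394944000 · p^{17} = 10461394944000 · 2218611106740436992/827240261886336764177 = 23209767014756651868459368448000/827240261886336764177.
Numerically: E[X] ≈ 2.8057e+10.

E[X] = 10461394944000 · (12/17)^{17} = 23209767014756651868459368448000/827240261886336764177 ≈ 2.8057e+10.


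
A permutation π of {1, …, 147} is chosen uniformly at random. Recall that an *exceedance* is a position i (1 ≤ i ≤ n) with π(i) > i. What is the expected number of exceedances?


Write X = Σ_{i=1}^{147} X_i, where X_i = 1_{π(i) > i}.
For each fixed i, π(i) is uniform over {1, …, 147} (marginal of a uniform permutation), so P[π(i) > i] = (n − i)/n. Summing: Σ_{i=1}^{147} (n − i)/n = (0 + 1 + … + 146)/147 = 147(147 − 1)/(2·147) = (147 − 1)/2.
Hence E[X] = Σ_{i=1}^{147} (147 − i)/147 = 73 ≈ 73.000000.

E[X] = 73 = 73.000000.


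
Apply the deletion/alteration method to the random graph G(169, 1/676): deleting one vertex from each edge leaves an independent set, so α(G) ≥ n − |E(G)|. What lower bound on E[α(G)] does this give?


E[|E(G)|] = C(169, 2)·p = 14196 · (1/676) = 21.
E[α(G)] ≥ n − E[|E(G)|] = 169 − 21 = 148.
Numerically: ≈ 148.000000.
(This is only a lower bound; the true E[α(G)] may be larger.)

E[α(G)] ≥ 148 ≈ 148.000000.


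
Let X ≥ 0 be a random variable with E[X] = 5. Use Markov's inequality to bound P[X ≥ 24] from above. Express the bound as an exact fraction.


μ = E[X] = 5, a = 24.
Markov: P[X ≥ 24] ≤ μ/a = (5)/24 = 5/24.
Numerically: ≈ 0.208.
(Since a = 24 > μ = 5.000, the bound 5/24 is < 1 and informative.)

P[X ≥ 24] ≤ 5/24 ≈ 0.208.


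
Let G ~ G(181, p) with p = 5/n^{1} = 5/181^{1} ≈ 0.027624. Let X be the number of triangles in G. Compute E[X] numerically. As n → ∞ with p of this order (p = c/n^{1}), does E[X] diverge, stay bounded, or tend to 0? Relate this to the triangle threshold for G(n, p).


Number of potential triangles: C(181, 3) = 971970.
Each occurs with probability p³ ≈ (0.027624)³ ≈ 2.1080179e-05.
By linearity: E[X] = C(181, 3)·p³ ≈ 971970 · 2.1080179e-05 ≈ 20.48930.
Here α = 1, so p = 5/n is exactly at the triangle threshold p ~ 1/n. Asymptotically E[X] → c³/6 = 5³/6 = 125/6 ≈ 20.83333, a bounded constant. In this regime the triangle count is asymptotically Poisson(c³/6).

E[X] ≈ 20.48930; in regime p = Θ(1/n^{1}) E[X] stays bounded (at the triangle threshold p ~ 1/n).


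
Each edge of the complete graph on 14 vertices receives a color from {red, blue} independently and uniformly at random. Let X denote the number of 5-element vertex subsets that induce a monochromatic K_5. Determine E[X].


Let X = Σ_S X_S over the C(14, 5) = 2002 subsets S of size 5, where X_S = 1 if the K_5 on S is monochromatic.
For a fixed S, the K_5 on S has C(5, 2) = 10 edges. P[all 10 edges red] = (1/2)^10, and likewise for blue, so P[monochromatic] = 2·(1/2)^10 = 2^{1 − 10} = 1/512.
Summing: E[X] = C(14, 5) · 2^{1 − 10} = 2002 · 1/512 = 1001/256.
Numerically: E[X] ≈ 3.9102.

E[X] = C(14,5)·2^(1−C(5,2)) = 1001/256 ≈ 3.9102.


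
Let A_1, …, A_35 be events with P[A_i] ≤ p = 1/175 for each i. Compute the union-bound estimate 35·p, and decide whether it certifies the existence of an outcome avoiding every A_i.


Union bound: P[∪_{i=1}^{35} A_i] ≤ Σ_i P[A_i] ≤ 35·p = 35·(1/175) = 1/5.
Numerically: 1/5 ≈ 0.200.
Is 1/5 < 1? YES.
Since P[∪ A_i] ≤ 1/5 < 1, the complement has P[∩ A_i^c] ≥ 1 − 1/5 = 4/5 > 0, so some outcome avoids every A_i.

35·p = 1/5 ≈ 0.200; existence CERTIFIED by the union bound.


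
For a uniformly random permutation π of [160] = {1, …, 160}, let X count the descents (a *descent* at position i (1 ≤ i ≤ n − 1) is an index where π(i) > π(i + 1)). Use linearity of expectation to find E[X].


Write X = Σ X_I over i = 1, …, 159, with X_I the indicator of one descent.
There are 159 indicators.
For each fixed i, the pair (π(i), π(i+1)) is a uniformly random ordered pair of distinct values from {1, …, 160}; by symmetry P[π(i) > π(i+1)] = 1/2.
By linearity: E[X] = 159 · (1/2) = (160 − 1) · (1/2) = 159/2 ≈ 79.50000.

E[X] = 159/2 = 79.50000.


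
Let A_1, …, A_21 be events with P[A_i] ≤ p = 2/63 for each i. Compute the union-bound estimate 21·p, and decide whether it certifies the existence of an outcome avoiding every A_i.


Union bound: P[∪_{i=1}^{21} A_i] ≤ Σ_i P[A_i] ≤ 21·p = 21·(2/63) = 2/3.
Numerically: 2/3 ≈ 0.66667.
Is 2/3 < 1? YES.
Since P[∪ A_i] ≤ 2/3 < 1, the complement has P[∩ A_i^c] ≥ 1 − 2/3 = 1/3 > 0, so some outcome avoids every A_i.

21·p = 2/3 ≈ 0.66667; existence CERTIFIED by the union bound.


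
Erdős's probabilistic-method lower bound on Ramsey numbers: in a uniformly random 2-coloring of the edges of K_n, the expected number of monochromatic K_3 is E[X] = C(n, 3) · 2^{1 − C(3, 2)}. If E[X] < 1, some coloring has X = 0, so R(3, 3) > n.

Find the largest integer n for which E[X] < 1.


We need C(n, 3) · 2^{1 − 3} < 1, i.e. C(n, 3) < 2^{3 − 1} = 4.
Check values of n near the boundary:
  n = 3: C(3, 3) = 1; 1 < 4? YES
  n = 4: C(4, 3) = 4; 4 < 4? NO
  n = 5: C(5, 3) = 10; 10 < 4? NO
  n = 6: C(6, 3) = 20; 20 < 4? NO
The largest n with C(n, 3) < 4 is n = 3 (where E[X] = 1/4 ≈ 0.250000). Hence R(3, 3) > 3, i.e. R(3, 3) ≥ 4.

Largest n = 3; hence R(3, 3) > 3.


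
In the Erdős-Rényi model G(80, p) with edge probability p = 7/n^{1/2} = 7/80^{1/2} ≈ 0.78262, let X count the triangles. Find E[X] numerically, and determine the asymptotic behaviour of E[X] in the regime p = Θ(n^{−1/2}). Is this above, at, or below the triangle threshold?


Number of potential triangles: C(80, 3) = 82160.
Each occurs with probability p³ ≈ (0.78262)³ ≈ 4.7935707e-01.
By linearity: E[X] = C(80, 3)·p³ ≈ 82160 · 4.7935707e-01 ≈ 39383.97709.
Since α = 1/2 < 1, p = c/n^{1/2} ≫ 1/n is above the triangle threshold p ~ 1/n. Asymptotically E[X] ~ (c³/6)·n^{3(1−α)} = (7³/6)·n^{1.5} → ∞; triangles are abundant w.h.p.

E[X] ≈ 39383.97709; in regime p = Θ(1/n^{1/2}) E[X] diverges (above the triangle threshold p ~ 1/n).


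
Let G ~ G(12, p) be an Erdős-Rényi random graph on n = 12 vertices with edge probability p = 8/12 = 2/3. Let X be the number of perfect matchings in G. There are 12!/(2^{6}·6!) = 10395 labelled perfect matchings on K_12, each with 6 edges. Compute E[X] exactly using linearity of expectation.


K_12 has 12!/(2^{6}·6!) = 10395 labelled perfect matchings.
For each such perfect matching H, let X_H = 1 if all 6 edges of H are present in G. Then P[X_H = 1] = p^{6} = (2/3)^{6} = 64/729.
By linearity: E[X] = Σ_H E[X_H] = 10395 · p^{6} = 10395 · 64/729 = 24640/27.
Numerically: E[X] ≈ 912.6.

E[X] = 10395 · (2/3)^{6} = 24640/27 ≈ 912.6.


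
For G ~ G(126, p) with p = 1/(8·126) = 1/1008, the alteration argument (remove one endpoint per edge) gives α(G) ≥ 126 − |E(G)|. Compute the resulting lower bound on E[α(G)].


E[|E(G)|] = C(126, 2)·p = 7875 · (1/1008) = 125/16.
E[α(G)] ≥ n − E[|E(G)|] = 126 − 125/16 = 1891/16.
Numerically: ≈ 118.18750.
(This is only a lower bound; the true E[α(G)] may be larger.)

E[α(G)] ≥ 1891/16 ≈ 118.18750.


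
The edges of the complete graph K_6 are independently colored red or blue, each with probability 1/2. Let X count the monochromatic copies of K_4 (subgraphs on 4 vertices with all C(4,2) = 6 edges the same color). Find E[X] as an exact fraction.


Let X = Σ_S X_S over the C(6, 4) = 15 subsets S of size 4, where X_S = 1 if the K_4 on S is monochromatic.
For a fixed S, the K_4 on S has C(4, 2) = 6 edges. P[all 6 edges red] = (1/2)^6, and likewise for blue, so P[monochromatic] = 2·(1/2)^6 = 2^{1 − 6} = 1/32.
By linearity of expectation: E[X] = C(6, 4) · 2^{1 − 6} = 15 · 1/32 = 15/32.
Numerically: E[X] ≈ 0.468750.

E[X] = C(6,4)·2^(1−C(4,2)) = 15/32 ≈ 0.468750.


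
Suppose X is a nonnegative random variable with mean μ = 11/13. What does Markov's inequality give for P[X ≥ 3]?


μ = E[X] = 11/13, a = 3.
Markov: P[X ≥ 3] ≤ μ/a = (11/13)/3 = 11/39.
Numerically: ≈ 0.28205.
(Since a = 3 > μ = 0.84615, the bound 11/39 is < 1 and informative.)

P[X ≥ 3] ≤ 11/39 ≈ 0.28205.


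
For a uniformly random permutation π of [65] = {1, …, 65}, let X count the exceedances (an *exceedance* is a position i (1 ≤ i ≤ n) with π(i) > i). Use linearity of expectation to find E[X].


Write X = Σ_{i=1}^{65} X_i, where X_i = 1_{π(i) > i}.
For each fixed i, π(i) is uniform over {1, …, 65} (marginal of a uniform permutation), so P[π(i) > i] = (n − i)/n. Summing: Σ_{i=1}^{65} (n − i)/n = (0 + 1 + … + 64)/65 = 65(65 − 1)/(2·65) = (65 − 1)/2.
Hence E[X] = Σ_{i=1}^{65} (65 − i)/65 = 32 ≈ 32.0000.

E[X] = 32 = 32.0000.


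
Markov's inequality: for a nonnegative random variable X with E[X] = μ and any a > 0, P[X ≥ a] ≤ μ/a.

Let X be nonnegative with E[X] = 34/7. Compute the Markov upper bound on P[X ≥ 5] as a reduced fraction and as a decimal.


μ = E[X] = 34/7, a = 5.
Markov: P[X ≥ 5] ≤ μ/a = (34/7)/5 = 34/35.
Numerically: ≈ 0.97143.
(Since a = 5 > μ = 4.85714, the bound 34/35 is < 1 and informative.)

P[X ≥ 5] ≤ 34/35 ≈ 0.97143.


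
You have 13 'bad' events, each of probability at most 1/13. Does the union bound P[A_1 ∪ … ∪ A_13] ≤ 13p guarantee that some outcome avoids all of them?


Union bound: P[∪_{i=1}^{13} A_i] ≤ Σ_i P[A_i] ≤ 13·p = 13·(1/13) = 1.
Numerically: 1 ≈ 1.0000000.
Is 1 < 1? NO.
Since the bound 1 is ≥ 1, the union bound is uninformative here; it does NOT by itself certify existence.

13·p = 1 ≈ 1.0000000; existence NOT certified by the union bound.


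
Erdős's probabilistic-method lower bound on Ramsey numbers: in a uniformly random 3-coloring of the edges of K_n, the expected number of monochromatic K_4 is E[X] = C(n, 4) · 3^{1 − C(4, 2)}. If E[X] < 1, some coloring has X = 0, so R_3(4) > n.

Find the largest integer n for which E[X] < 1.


We need C(n, 4) · 3^{1 − 6} < 1, i.e. C(n, 4) < 3^{6 − 1} = 243.
Check values of n near the boundary:
  n = 9: C(9, 4) = 126; 126 < 243? YES
  n = 10: C(10, 4) = 210; 210 < 243? YES
  n = 11: C(11, 4) = 330; 330 < 243? NO
The largest n with C(n, 4) < 243 is n = 10 (where E[X] = 70/81 ≈ 0.864198). Hence R_3(4) > 10, i.e. R_3(4) ≥ 11.

Largest n = 10; hence R_3(4) > 10.


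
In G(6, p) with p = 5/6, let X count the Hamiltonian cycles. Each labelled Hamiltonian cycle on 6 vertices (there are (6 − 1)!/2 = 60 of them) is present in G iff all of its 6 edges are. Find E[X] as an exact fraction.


K_6 has (6 − 1)!/2 = 60 labelled Hamiltonian cycles.
For each such Hamiltonian cycle H, let X_H = 1 if all 6 edges of H are present in G. Then P[X_H = 1] = p^{6} = (5/6)^{6} = 15625/46656.
By linearity: E[X] = Σ_H E[X_H] = 60 · p^{6} = 60 · 15625/46656 = 78125/3888.
Numerically: E[X] ≈ 20.1.

E[X] = 60 · (5/6)^{6} = 78125/3888 ≈ 20.1.


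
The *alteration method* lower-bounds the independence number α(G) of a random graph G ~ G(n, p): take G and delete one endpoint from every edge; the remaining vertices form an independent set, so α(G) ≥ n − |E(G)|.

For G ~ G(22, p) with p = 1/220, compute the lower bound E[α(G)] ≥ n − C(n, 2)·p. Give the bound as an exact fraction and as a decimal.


E[|E(G)|] = C(22, 2)·p = 231 · (1/220) = 21/20.
E[α(G)] ≥ n − E[|E(G)|] = 22 − 21/20 = 419/20.
Numerically: ≈ 20.950.
(This is only a lower bound; the true E[α(G)] may be larger.)

E[α(G)] ≥ 419/20 ≈ 20.950.


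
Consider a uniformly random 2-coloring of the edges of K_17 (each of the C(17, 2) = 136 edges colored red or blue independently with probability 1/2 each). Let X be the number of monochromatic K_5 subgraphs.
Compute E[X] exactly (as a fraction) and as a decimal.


Let X = Σ_S X_S over the C(17, 5) = 6188 subsets S of size 5, where X_S = 1 if the K_5 on S is monochromatic.
For a fixed S, the K_5 on S has C(5, 2) = 10 edges. P[all 10 edges red] = (1/2)^10, and likewise for blue, so P[monochromatic] = 2·(1/2)^10 = 2^{1 − 10} = 1/512.
By linearity: E[X] = C(17, 5) · 2^{1 − 10} = 6188 · 1/512 = 1547/128.
Numerically: E[X] ≈ 12.086.

E[X] = C(17,5)·2^(1−C(5,2)) = 1547/128 ≈ 12.086.


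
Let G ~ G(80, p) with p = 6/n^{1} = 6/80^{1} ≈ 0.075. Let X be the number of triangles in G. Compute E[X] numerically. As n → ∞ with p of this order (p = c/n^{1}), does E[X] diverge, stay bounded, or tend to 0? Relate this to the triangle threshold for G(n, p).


Number of potential triangles: C(80, 3) = 82160.
Each occurs with probability p³ ≈ (0.075)³ ≈ 4.218750e-04.
By linearity: E[X] = C(80, 3)·p³ ≈ 82160 · 4.218750e-04 ≈ 34.6612.
Here α = 1, so p = 6/n is exactly at the triangle threshold p ~ 1/n. Asymptotically E[X] → c³/6 = 6³/6 = 36 ≈ 36.0000, a bounded constant. In this regime the triangle count is asymptotically Poisson(c³/6).

E[X] ≈ 34.6612; in regime p = Θ(1/n^{1}) E[X] stays bounded (at the triangle threshold p ~ 1/n).


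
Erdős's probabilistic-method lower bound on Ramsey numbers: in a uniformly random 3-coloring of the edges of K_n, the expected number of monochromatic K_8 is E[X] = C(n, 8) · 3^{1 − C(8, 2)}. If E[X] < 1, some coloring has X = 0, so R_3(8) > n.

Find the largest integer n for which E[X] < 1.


We need C(n, 8) · 3^{1 − 28} < 1, i.e. C(n, 8) < 3^{28 − 1} = 7625597484987.
Check values of n near the boundary:
  n = 151: C(151, 8) = 5551321138650; 5551321138650 < 7625597484987? YES
  n = 152: C(152, 8) = 5859727868575; 5859727868575 < 7625597484987? YES
  n = 153: C(153, 8) = 6183023199255; 6183023199255 < 7625597484987? YES
  n = 154: C(154, 8) = 6521818990995; 6521818990995 < 7625597484987? YES
  n = 155: C(155, 8) = 6876747915675; 6876747915675 < 7625597484987? YES
  n = 156: C(156, 8) = 7248464019225; 7248464019225 < 7625597484987? YES
  n = 157: C(157, 8) = 7637643295425; 7637643295425 < 7625597484987? NO
  n = 158: C(158, 8) = 8044984271181; 8044984271181 < 7625597484987? NO
  n = 159: C(159, 8) = 8471208603429; 8471208603429 < 7625597484987? NO
The largest n with C(n, 8) < 7625597484987 is n = 156 (where E[X] = 805384891025/847288609443 ≈ 0.95054). Hence R_3(8) > 156, i.e. R_3(8) ≥ 157.

Largest n = 156; hence R_3(8) > 156.


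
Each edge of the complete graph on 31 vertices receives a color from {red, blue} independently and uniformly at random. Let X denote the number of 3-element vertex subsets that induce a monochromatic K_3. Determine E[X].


Let X = Σ_S X_S over the C(31, 3) = 4495 subsets S of size 3, where X_S = 1 if the K_3 on S is monochromatic.
For a fixed S, the K_3 on S has C(3, 2) = 3 edges. P[all 3 edges red] = (1/2)^3, and likewise for blue, so P[monochromatic] = 2·(1/2)^3 = 2^{1 − 3} = 1/4.
By linearity: E[X] = C(31, 3) · 2^{1 − 3} = 4495 · 1/4 = 4495/4.
Numerically: E[X] ≈ 1123.750.

E[X] = C(31,3)·2^(1−C(3,2)) = 4495/4 ≈ 1123.750.


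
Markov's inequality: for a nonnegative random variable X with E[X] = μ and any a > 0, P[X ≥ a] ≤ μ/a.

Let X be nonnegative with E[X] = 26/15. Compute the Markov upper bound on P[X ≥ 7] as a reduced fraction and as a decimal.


μ = E[X] = 26/15, a = 7.
Markov: P[X ≥ 7] ≤ μ/a = (26/15)/7 = 26/105.
Numerically: ≈ 0.24762.
(Since a = 7 > μ = 1.73333, the bound 26/105 is < 1 and informative.)

P[X ≥ 7] ≤ 26/105 ≈ 0.24762.


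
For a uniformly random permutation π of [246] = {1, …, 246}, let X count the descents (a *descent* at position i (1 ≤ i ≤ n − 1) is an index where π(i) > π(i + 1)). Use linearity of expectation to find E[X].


Write X = Σ X_I over i = 1, …, 245, with X_I the indicator of one descent.
There are 245 indicators.
For each fixed i, the pair (π(i), π(i+1)) is a uniformly random ordered pair of distinct values from {1, …, 246}; by symmetry P[π(i) > π(i+1)] = 1/2.
By linearity: E[X] = 245 · (1/2) = (246 − 1) · (1/2) = 245/2 ≈ 122.5000.

E[X] = 245/2 = 122.5000.


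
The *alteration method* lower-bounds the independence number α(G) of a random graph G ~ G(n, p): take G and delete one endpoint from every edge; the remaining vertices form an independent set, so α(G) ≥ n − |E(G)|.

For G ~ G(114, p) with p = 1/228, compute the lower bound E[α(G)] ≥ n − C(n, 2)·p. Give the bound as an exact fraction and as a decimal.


E[|E(G)|] = C(114, 2)·p = 6441 · (1/228) = 113/4.
E[α(G)] ≥ n − E[|E(G)|] = 114 − 113/4 = 343/4.
Numerically: ≈ 85.7500.
(This is only a lower bound; the true E[α(G)] may be larger.)

E[α(G)] ≥ 343/4 ≈ 85.7500.


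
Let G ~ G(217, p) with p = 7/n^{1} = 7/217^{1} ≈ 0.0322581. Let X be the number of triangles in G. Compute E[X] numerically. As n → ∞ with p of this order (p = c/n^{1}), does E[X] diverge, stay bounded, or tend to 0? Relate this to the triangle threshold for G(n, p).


Number of potential triangles: C(217, 3) = 1679580.
Each occurs with probability p³ ≈ (0.0322581)³ ≈ 3.35671847e-05.
By linearity: E[X] = C(217, 3)·p³ ≈ 1679580 · 3.35671847e-05 ≈ 56.378772.
Here α = 1, so p = 7/n is exactly at the triangle threshold p ~ 1/n. Asymptotically E[X] → c³/6 = 7³/6 = 343/6 ≈ 57.166667, a bounded constant. In this regime the triangle count is asymptotically Poisson(c³/6).

E[X] ≈ 56.378772; in regime p = Θ(1/n^{1}) E[X] stays bounded (at the triangle threshold p ~ 1/n).


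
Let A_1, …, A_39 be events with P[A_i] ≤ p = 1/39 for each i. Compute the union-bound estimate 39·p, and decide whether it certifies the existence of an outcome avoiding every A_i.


Union bound: P[∪_{i=1}^{39} A_i] ≤ Σ_i P[A_i] ≤ 39·p = 39·(1/39) = 1.
Numerically: 1 ≈ 1.0000.
Is 1 < 1? NO.
Since the bound 1 is ≥ 1, the union bound is uninformative here; it does NOT by itself certify existence.

39·p = 1 ≈ 1.0000; existence NOT certified by the union bound.


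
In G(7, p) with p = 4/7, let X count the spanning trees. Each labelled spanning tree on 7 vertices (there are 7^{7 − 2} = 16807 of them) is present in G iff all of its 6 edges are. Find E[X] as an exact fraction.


K_7 has 7^{7 − 2} = 16807 labelled spanning trees.
For each such spanning tree H, let X_H = 1 if all 6 edges of H are present in G. Then P[X_H = 1] = p^{6} = (4/7)^{6} = 4096/117649.
Summing the indicators: E[X] = Σ_H E[X_H] = 16807 · p^{6} = 16807 · 4096/117649 = 4096/7.
Numerically: E[X] ≈ 585.14.

E[X] = 16807 · (4/7)^{6} = 4096/7 ≈ 585.14.


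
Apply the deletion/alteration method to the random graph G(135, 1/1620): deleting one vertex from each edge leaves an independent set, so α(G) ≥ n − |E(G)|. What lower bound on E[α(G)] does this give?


E[|E(G)|] = C(135, 2)·p = 9045 · (1/1620) = 67/12.
E[α(G)] ≥ n − E[|E(G)|] = 135 − 67/12 = 1553/12.
Numerically: ≈ 129.416667.
(This is only a lower bound; the true E[α(G)] may be larger.)

E[α(G)] ≥ 1553/12 ≈ 129.416667.


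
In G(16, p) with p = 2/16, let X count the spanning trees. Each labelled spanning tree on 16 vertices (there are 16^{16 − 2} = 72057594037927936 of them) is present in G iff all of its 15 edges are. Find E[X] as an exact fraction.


K_16 has 16^{16 − 2} = 72057594037927936 labelled spanning trees.
For each such spanning tree H, let X_H = 1 if all 15 edges of H are present in G. Then P[X_H = 1] = p^{15} = (1/8)^{15} = 1/35184372088832.
Summing the indicators: E[X] = Σ_H E[X_H] = 72057594037927936 · p^{15} = 72057594037927936 · 1/35184372088832 = 2048.
Numerically: E[X] ≈ 2048.

E[X] = 72057594037927936 · (1/8)^{15} = 2048 ≈ 2048.


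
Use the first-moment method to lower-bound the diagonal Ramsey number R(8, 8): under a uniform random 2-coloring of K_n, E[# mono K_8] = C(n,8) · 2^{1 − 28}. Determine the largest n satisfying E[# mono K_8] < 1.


We need C(n, 8) · 2^{1 − 28} < 1, i.e. C(n, 8) < 2^{28 − 1} = 134217728.
Check values of n near the boundary:
  n = 39: C(39, 8) = 61523748; 61523748 < 134217728? YES
  n = 40: C(40, 8) = 76904685; 76904685 < 134217728? YES
  n = 41: C(41, 8) = 95548245; 95548245 < 134217728? YES
  n = 42: C(42, 8) = 118030185; 118030185 < 134217728? YES
  n = 43: C(43, 8) = 145008513; 145008513 < 134217728? NO
The largest n with C(n, 8) < 134217728 is n = 42 (where E[X] = 118030185/134217728 ≈ 0.87939). Hence R(8, 8) > 42, i.e. R(8, 8) ≥ 43.

Largest n = 42; hence R(8, 8) > 42.


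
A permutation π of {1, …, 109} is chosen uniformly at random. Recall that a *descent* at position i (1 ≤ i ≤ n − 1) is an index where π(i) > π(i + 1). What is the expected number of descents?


Write X = Σ X_I over i = 1, …, 108, with X_I the indicator of one descent.
There are 108 indicators.
For each fixed i, the pair (π(i), π(i+1)) is a uniformly random ordered pair of distinct values from {1, …, 109}; by symmetry P[π(i) > π(i+1)] = 1/2.
By linearity: E[X] = 108 · (1/2) = (109 − 1) · (1/2) = 54 ≈ 54.000000.

E[X] = 54 = 54.000000.


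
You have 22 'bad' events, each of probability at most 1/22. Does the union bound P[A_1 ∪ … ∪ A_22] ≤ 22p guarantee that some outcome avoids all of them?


Union bound: P[∪_{i=1}^{22} A_i] ≤ Σ_i P[A_i] ≤ 22·p = 22·(1/22) = 1.
Numerically: 1 ≈ 1.0000000.
Is 1 < 1? NO.
Since the bound 1 is ≥ 1, the union bound is uninformative here; it does NOT by itself certify existence.

22·p = 1 ≈ 1.0000000; existence NOT certified by the union bound.


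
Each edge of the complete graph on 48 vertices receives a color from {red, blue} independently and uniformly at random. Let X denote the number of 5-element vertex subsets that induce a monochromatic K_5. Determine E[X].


Let X = Σ_S X_S over the C(48, 5) = 1712304 subsets S of size 5, where X_S = 1 if the K_5 on S is monochromatic.
For a fixed S, the K_5 on S has C(5, 2) = 10 edges. P[all 10 edges red] = (1/2)^10, and likewise for blue, so P[monochromatic] = 2·(1/2)^10 = 2^{1 − 10} = 1/512.
Summing: E[X] = C(48, 5) · 2^{1 − 10} = 1712304 · 1/512 = 107019/32.
Numerically: E[X] ≈ 3344.3438.

E[X] = C(48,5)·2^(1−C(5,2)) = 107019/32 ≈ 3344.3438.


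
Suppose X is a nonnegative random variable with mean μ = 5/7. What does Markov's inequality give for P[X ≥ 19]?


μ = E[X] = 5/7, a = 19.
Markov: P[X ≥ 19] ≤ μ/a = (5/7)/19 = 5/133.
Numerically: ≈ 0.03759.
(Since a = 19 > μ = 0.71429, the bound 5/133 is < 1 and informative.)

P[X ≥ 19] ≤ 5/133 ≈ 0.03759.


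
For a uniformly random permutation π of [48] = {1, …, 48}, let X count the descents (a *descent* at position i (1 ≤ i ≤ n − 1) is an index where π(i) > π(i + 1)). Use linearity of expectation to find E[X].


Write X = Σ X_I over i = 1, …, 47, with X_I the indicator of one descent.
There are 47 indicators.
For each fixed i, the pair (π(i), π(i+1)) is a uniformly random ordered pair of distinct values from {1, …, 48}; by symmetry P[π(i) > π(i+1)] = 1/2.
By linearity: E[X] = 47 · (1/2) = (48 − 1) · (1/2) = 47/2 ≈ 23.500.

E[X] = 47/2 = 23.500.


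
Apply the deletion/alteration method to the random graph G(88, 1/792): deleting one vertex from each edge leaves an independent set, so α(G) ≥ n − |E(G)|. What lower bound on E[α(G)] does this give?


E[|E(G)|] = C(88, 2)·p = 3828 · (1/792) = 29/6.
E[α(G)] ≥ n − E[|E(G)|] = 88 − 29/6 = 499/6.
Numerically: ≈ 83.16667.
(This is only a lower bound; the true E[α(G)] may be larger.)

E[α(G)] ≥ 499/6 ≈ 83.16667.


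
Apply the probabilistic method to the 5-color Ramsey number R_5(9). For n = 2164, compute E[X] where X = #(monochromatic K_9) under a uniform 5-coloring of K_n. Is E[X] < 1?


E[X] = C(2164, 9) · 5^{1 − 36} = 2820446946663120530187432 · 5^{−35} = 2820446946663120530187432/2910383045673370361328125.
As a reduced fraction: E[X] = 2820446946663120530187432/2910383045673370361328125 ≈ 0.96910.
Is E[X] < 1? YES.
Since E[X] < 1, there exists a 5-coloring of K_{2164} with no monochromatic K_9; hence R_5(9) > 2164.

E[X] = 2820446946663120530187432/2910383045673370361328125 ≈ 0.96910; E[X] < 1, so R_5(9) > 2164.


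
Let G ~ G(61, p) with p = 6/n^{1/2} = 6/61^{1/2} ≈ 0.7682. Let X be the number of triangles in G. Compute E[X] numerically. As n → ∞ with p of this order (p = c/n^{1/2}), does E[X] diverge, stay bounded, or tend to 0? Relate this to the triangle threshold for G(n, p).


Number of potential triangles: C(61, 3) = 35990.
Each occurs with probability p³ ≈ (0.7682)³ ≈ 4.533765e-01.
By linearity: E[X] = C(61, 3)·p³ ≈ 35990 · 4.533765e-01 ≈ 16317.0200.
Since α = 1/2 < 1, p = c/n^{1/2} ≫ 1/n is above the triangle threshold p ~ 1/n. Asymptotically E[X] ~ (c³/6)·n^{3(1−α)} = (6³/6)·n^{1.5} → ∞; triangles are abundant w.h.p.

E[X] ≈ 16317.0200; in regime p = Θ(1/n^{1/2}) E[X] diverges (above the triangle threshold p ~ 1/n).


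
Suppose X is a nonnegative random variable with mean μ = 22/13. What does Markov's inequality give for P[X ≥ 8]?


μ = E[X] = 22/13, a = 8.
Markov: P[X ≥ 8] ≤ μ/a = (22/13)/8 = 11/52.
Numerically: ≈ 0.211538.
(Since a = 8 > μ = 1.692308, the bound 11/52 is < 1 and informative.)

P[X ≥ 8] ≤ 11/52 ≈ 0.211538.


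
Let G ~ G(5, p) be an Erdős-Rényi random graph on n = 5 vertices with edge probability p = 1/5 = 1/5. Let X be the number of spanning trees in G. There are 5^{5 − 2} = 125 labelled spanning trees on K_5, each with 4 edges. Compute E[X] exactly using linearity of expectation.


K_5 has 5^{5 − 2} = 125 labelled spanning trees.
For each such spanning tree H, let X_H = 1 if all 4 edges of H are present in G. Then P[X_H = 1] = p^{4} = (1/5)^{4} = 1/625.
Summing the indicators: E[X] = Σ_H E[X_H] = 125 · p^{4} = 125 · 1/625 = 1/5.
Numerically: E[X] ≈ 0.2.

E[X] = 125 · (1/5)^{4} = 1/5 ≈ 0.2.


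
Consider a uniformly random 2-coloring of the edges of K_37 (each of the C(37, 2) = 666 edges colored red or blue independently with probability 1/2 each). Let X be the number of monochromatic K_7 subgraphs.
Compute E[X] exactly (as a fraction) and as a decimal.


Let X = Σ_S X_S over the C(37, 7) = 10295472 subsets S of size 7, where X_S = 1 if the K_7 on S is monochromatic.
For a fixed S, the K_7 on S has C(7, 2) = 21 edges. P[all 21 edges red] = (1/2)^21, and likewise for blue, so P[monochromatic] = 2·(1/2)^21 = 2^{1 − 21} = 1/1048576.
By linearity: E[X] = C(37, 7) · 2^{1 − 21} = 10295472 · 1/1048576 = 643467/65536.
Numerically: E[X] ≈ 9.818527.

E[X] = C(37,7)·2^(1−C(7,2)) = 643467/65536 ≈ 9.818527.


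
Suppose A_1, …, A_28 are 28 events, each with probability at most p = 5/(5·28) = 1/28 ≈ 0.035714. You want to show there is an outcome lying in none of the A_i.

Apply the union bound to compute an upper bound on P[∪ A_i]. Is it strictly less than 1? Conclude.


Union bound: P[∪_{i=1}^{28} A_i] ≤ Σ_i P[A_i] ≤ 28·p = 28·(1/28) = 1.
Numerically: 1 ≈ 1.000000.
Is 1 < 1? NO.
Since the bound 1 is ≥ 1, the union bound is uninformative here; it does NOT by itself certify existence.

28·p = 1 ≈ 1.000000; existence NOT certified by the union bound.


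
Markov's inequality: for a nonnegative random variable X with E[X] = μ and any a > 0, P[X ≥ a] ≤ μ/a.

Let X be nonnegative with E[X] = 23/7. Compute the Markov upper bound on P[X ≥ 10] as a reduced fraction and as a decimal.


μ = E[X] = 23/7, a = 10.
Markov: P[X ≥ 10] ≤ μ/a = (23/7)/10 = 23/70.
Numerically: ≈ 0.328571.
(Since a = 10 > μ = 3.285714, the bound 23/70 is < 1 and informative.)

P[X ≥ 10] ≤ 23/70 ≈ 0.328571.


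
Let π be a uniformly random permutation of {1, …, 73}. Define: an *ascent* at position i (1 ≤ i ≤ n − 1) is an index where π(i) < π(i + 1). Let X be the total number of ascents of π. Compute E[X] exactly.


Write X = Σ X_I over i = 1, …, 72, with X_I the indicator of one ascent.
There are 72 indicators.
For each fixed i, the pair (π(i), π(i+1)) is a uniformly random ordered pair of distinct values from {1, …, 73}; by symmetry P[π(i) < π(i+1)] = 1/2.
By linearity: E[X] = 72 · (1/2) = (73 − 1) · (1/2) = 36 ≈ 36.00000.

E[X] = 36 = 36.00000.


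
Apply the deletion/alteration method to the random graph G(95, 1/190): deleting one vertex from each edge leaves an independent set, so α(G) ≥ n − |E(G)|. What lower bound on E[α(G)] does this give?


E[|E(G)|] = C(95, 2)·p = 4465 · (1/190) = 47/2.
E[α(G)] ≥ n − E[|E(G)|] = 95 − 47/2 = 143/2.
Numerically: ≈ 71.500000.
(This is only a lower bound; the true E[α(G)] may be larger.)

E[α(G)] ≥ 143/2 ≈ 71.500000.


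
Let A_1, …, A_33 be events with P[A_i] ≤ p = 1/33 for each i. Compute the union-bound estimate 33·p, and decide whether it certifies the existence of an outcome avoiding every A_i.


Union bound: P[∪_{i=1}^{33} A_i] ≤ Σ_i P[A_i] ≤ 33·p = 33·(1/33) = 1.
Numerically: 1 ≈ 1.0000.
Is 1 < 1? NO.
Since the bound 1 is ≥ 1, the union bound is uninformative here; it does NOT by itself certify existence.

33·p = 1 ≈ 1.0000; existence NOT certified by the union bound.


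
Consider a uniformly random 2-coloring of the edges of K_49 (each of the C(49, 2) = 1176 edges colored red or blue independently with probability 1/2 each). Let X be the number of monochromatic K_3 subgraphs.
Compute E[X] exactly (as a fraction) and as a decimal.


Let X = Σ_S X_S over the C(49, 3) = 18424 subsets S of size 3, where X_S = 1 if the K_3 on S is monochromatic.
For a fixed S, the K_3 on S has C(3, 2) = 3 edges. P[all 3 edges red] = (1/2)^3, and likewise for blue, so P[monochromatic] = 2·(1/2)^3 = 2^{1 − 3} = 1/4.
By linearity of expectation: E[X] = C(49, 3) · 2^{1 − 3} = 18424 · 1/4 = 4606.
Numerically: E[X] ≈ 4606.0000.

E[X] = C(49,3)·2^(1−C(3,2)) = 4606 ≈ 4606.0000.


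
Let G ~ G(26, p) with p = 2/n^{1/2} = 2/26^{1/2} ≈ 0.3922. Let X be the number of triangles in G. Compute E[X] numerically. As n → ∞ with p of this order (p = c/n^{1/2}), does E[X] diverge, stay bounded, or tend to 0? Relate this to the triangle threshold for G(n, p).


Number of potential triangles: C(26, 3) = 2600.
Each occurs with probability p³ ≈ (0.3922)³ ≈ 6.034343e-02.
By linearity: E[X] = C(26, 3)·p³ ≈ 2600 · 6.034343e-02 ≈ 156.8929.
Since α = 1/2 < 1, p = c/n^{1/2} ≫ 1/n is above the triangle threshold p ~ 1/n. Asymptotically E[X] ~ (c³/6)·n^{3(1−α)} = (2³/6)·n^{1.5} → ∞; triangles are abundant w.h.p.

E[X] ≈ 156.8929; in regime p = Θ(1/n^{1/2}) E[X] diverges (above the triangle threshold p ~ 1/n).


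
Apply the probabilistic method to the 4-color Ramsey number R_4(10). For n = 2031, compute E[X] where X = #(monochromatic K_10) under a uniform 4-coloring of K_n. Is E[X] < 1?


E[X] = C(2031, 10) · 4^{1 − 45} = 321883478221675085423322615 · 4^{−44} = 321883478221675085423322615/309485009821345068724781056.
As a reduced fraction: E[X] = 321883478221675085423322615/309485009821345068724781056 ≈ 1.040.
Is E[X] < 1? NO.
Since E[X] ≥ 1, the first-moment bound is inconclusive at n = 2031; it does NOT by itself certify R_4(10) > 2031.

E[X] = 321883478221675085423322615/309485009821345068724781056 ≈ 1.040; E[X] ≥ 1; first-moment method inconclusive here.


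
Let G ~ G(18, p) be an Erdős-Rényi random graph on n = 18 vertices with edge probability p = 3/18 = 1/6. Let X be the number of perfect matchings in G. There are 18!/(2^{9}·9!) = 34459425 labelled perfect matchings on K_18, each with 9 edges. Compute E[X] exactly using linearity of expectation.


K_18 has 18!/(2^{9}·9!) = 34459425 labelled perfect matchings.
For each such perfect matching H, let X_H = 1 if all 9 edges of H are present in G. Then P[X_H = 1] = p^{9} = (1/6)^{9} = 1/10077696.
By linearity of expectation: E[X] = Σ_H E[X_H] = 34459425 · p^{9} = 34459425 · 1/10077696 = 425425/124416.
Numerically: E[X] ≈ 3.41938.

E[X] = 34459425 · (1/6)^{9} = 425425/124416 ≈ 3.41938.


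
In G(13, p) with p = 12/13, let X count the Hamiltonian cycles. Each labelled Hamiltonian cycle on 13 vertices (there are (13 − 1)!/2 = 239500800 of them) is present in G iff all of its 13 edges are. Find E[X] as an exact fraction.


K_13 has (13 − 1)!/2 = 239500800 labelled Hamiltonian cycles.
For each such Hamiltonian cycle H, let X_H = 1 if all 13 edges of H are present in G. Then P[X_H = 1] = p^{13} = (12/13)^{13} = 106993205379072/302875106592253.
By linearity: E[X] = Σ_H E[X_H] = 239500800 · p^{13} = 239500800 · 106993205379072/302875106592253 = 25624958282852047257600/302875106592253.
Numerically: E[X] ≈ 8.46057e+07.

E[X] = 239500800 · (12/13)^{13} = 25624958282852047257600/302875106592253 ≈ 8.46057e+07.


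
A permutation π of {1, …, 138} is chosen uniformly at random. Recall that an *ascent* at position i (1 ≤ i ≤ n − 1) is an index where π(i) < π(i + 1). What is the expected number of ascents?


Write X = Σ X_I over i = 1, …, 137, with X_I the indicator of one ascent.
There are 137 indicators.
For each fixed i, the pair (π(i), π(i+1)) is a uniformly random ordered pair of distinct values from {1, …, 138}; by symmetry P[π(i) < π(i+1)] = 1/2.
By linearity: E[X] = 137 · (1/2) = (138 − 1) · (1/2) = 137/2 ≈ 68.50000.

E[X] = 137/2 = 68.50000.


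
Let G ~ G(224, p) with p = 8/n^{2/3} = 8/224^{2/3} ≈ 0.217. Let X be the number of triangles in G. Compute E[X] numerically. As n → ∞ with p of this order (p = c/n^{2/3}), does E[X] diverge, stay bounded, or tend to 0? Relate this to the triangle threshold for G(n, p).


Number of potential triangles: C(224, 3) = 1848224.
Each occurs with probability p³ ≈ (0.217)³ ≈ 1.02041e-02.
By linearity: E[X] = C(224, 3)·p³ ≈ 1848224 · 1.02041e-02 ≈ 18859.429.
Since α = 2/3 < 1, p = c/n^{2/3} ≫ 1/n is above the triangle threshold p ~ 1/n. Asymptotically E[X] ~ (c³/6)·n^{3(1−α)} = (8³/6)·n^{1} → ∞; triangles are abundant w.h.p.

E[X] ≈ 18859.429; in regime p = Θ(1/n^{2/3}) E[X] diverges (above the triangle threshold p ~ 1/n).


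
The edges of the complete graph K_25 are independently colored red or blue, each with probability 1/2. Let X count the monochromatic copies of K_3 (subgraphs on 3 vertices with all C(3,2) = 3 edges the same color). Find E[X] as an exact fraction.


Let X = Σ_S X_S over the C(25, 3) = 2300 subsets S of size 3, where X_S = 1 if the K_3 on S is monochromatic.
For a fixed S, the K_3 on S has C(3, 2) = 3 edges. P[all 3 edges red] = (1/2)^3, and likewise for blue, so P[monochromatic] = 2·(1/2)^3 = 2^{1 − 3} = 1/4.
Summing: E[X] = C(25, 3) · 2^{1 − 3} = 2300 · 1/4 = 575.
Numerically: E[X] ≈ 575.0000.

E[X] = C(25,3)·2^(1−C(3,2)) = 575 ≈ 575.0000.
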